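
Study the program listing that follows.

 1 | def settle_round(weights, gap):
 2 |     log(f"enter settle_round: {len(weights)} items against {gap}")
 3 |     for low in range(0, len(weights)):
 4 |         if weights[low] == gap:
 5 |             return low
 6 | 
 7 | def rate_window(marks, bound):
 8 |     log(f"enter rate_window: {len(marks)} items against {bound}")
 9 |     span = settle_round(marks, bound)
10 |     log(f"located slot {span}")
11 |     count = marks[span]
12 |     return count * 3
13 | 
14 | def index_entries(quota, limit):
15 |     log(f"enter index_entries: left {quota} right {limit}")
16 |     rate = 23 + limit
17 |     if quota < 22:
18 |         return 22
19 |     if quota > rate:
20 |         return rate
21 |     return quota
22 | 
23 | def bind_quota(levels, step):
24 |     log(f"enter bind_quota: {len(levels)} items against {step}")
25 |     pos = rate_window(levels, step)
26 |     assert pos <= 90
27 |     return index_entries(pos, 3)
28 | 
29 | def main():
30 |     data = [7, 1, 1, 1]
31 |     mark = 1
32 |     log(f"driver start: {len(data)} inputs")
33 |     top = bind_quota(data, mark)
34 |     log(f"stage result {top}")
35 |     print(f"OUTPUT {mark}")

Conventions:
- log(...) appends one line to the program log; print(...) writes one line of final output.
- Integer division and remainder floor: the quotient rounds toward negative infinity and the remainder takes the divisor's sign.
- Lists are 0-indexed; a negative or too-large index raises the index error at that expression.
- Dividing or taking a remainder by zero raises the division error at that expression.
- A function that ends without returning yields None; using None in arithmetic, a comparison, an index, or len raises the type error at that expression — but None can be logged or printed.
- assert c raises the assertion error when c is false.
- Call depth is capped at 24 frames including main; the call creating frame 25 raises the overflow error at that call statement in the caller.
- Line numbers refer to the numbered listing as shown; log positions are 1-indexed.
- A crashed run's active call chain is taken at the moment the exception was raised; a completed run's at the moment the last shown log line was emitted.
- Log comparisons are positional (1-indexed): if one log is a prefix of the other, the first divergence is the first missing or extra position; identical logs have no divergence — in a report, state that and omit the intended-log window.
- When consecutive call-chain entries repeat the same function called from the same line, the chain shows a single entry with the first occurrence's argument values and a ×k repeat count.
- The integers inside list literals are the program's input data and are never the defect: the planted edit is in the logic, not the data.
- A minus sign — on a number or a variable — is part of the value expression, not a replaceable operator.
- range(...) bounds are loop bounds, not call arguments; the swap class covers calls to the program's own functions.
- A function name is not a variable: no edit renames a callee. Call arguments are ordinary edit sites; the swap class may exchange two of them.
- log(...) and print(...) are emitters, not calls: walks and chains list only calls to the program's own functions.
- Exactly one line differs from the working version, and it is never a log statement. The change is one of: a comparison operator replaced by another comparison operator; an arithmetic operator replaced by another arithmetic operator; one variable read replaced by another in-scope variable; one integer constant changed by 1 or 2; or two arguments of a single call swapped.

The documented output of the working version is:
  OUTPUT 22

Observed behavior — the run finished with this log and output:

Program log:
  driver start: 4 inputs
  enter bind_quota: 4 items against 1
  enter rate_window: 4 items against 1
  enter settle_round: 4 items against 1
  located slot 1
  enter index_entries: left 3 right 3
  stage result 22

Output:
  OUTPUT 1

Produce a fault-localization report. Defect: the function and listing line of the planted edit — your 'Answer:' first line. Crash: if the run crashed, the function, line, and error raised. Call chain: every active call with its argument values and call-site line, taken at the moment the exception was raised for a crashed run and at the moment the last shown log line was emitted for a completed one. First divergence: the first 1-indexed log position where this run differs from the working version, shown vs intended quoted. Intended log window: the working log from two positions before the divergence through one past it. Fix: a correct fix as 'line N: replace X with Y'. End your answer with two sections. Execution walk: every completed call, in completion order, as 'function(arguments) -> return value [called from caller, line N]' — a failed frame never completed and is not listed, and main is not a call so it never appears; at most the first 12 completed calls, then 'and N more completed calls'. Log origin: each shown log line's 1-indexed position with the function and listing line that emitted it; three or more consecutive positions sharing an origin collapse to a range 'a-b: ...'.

Answer: the defect is in main at line 35.
Core observation: The two runs log identically and part ways only at the printed values.
Call chain: main.
First divergence: none (the log streams are identical).
Execution walk:
  settle_round([7, 1, 1, 1], 1) -> 1  [called from rate_window, line 9]
  rate_window([7, 1, 1, 1], 1) -> 3  [called from bind_quota, line 25]
  index_entries(3, 3) -> 22  [called from bind_quota, line 27]
  bind_quota([7, 1, 1, 1], 1) -> 22  [called from main, line 33]
Log origin:
  1: emitted by main (line 32)
  2: emitted by bind_quota (line 24)
  3: emitted by rate_window (line 8)
  4: emitted by settle_round (line 2)
  5: emitted by rate_window (line 10)
  6: emitted by index_entries (line 15)
  7: emitted by main (line 34)
A correct fix: line 35: replace `mark` with `top`.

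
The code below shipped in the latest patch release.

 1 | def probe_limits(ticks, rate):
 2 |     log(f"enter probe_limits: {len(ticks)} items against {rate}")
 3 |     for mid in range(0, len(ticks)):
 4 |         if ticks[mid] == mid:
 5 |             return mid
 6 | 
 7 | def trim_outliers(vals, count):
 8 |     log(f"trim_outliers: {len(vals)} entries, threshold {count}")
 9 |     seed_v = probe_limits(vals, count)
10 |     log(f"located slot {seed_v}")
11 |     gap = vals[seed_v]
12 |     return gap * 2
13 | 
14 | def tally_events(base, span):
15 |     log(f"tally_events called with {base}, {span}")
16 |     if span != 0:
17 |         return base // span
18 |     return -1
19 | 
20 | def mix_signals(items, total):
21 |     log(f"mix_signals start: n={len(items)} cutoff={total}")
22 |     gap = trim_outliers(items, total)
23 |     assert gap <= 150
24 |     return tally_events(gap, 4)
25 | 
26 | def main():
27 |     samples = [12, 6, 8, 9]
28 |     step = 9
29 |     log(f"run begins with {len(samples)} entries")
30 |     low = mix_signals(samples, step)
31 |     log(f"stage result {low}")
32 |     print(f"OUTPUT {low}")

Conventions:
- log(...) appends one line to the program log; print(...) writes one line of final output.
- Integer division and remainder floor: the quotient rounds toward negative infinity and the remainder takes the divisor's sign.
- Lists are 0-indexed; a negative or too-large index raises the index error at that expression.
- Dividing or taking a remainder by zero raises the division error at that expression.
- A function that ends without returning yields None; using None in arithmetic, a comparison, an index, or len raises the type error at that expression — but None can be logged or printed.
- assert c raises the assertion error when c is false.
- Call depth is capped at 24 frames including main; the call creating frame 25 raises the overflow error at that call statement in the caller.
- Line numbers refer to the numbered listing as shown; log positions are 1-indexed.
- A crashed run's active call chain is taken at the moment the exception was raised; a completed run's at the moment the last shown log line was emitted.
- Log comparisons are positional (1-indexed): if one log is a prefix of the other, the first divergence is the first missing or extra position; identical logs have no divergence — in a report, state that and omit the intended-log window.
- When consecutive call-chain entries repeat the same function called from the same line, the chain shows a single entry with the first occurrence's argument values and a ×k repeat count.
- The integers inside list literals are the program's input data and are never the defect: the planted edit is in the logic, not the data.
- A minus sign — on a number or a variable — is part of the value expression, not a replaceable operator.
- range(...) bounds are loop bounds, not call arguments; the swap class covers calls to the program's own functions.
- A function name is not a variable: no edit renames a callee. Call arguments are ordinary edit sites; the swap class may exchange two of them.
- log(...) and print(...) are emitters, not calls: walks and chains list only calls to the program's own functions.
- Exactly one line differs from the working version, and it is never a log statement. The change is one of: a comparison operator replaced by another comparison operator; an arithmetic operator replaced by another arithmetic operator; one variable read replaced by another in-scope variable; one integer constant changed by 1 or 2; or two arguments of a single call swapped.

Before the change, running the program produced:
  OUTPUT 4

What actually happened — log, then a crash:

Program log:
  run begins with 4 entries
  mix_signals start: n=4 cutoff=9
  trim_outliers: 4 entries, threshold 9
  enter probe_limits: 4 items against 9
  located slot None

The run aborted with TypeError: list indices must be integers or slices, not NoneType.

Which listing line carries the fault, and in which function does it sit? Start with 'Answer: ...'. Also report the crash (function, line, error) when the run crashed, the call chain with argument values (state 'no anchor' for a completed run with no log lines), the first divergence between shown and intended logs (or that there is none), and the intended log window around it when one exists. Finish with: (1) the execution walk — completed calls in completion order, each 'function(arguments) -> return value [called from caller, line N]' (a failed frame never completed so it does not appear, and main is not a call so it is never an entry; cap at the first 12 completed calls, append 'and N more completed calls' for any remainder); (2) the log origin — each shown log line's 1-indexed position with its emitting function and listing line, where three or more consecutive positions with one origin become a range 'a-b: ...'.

Answer: the defect is in probe_limits at line 4.
Key fact: The earliest visible damage is log position 5 — 'located slot None' rather than the intended 'located slot 3'.
Crash: trim_outliers, line 11, TypeError.
Call chain: main -> mix_signals([12, 6, 8, 9], 9) (called at line 30) -> trim_outliers([12, 6, 8, 9], 9) (called at line 22).
First divergence: position 5; shown 'located slot None' vs intended 'located slot 3'.
Intended log window:
  3: trim_outliers: 4 entries, threshold 9
  4: enter probe_limits: 4 items against 9
  5: located slot 3
  6: tally_events called with 18, 4
Execution walk:
  probe_limits([12, 6, 8, 9], 9) -> None  [called from trim_outliers, line 9]
Log origin:
  1: emitted by main (line 29)
  2: emitted by mix_signals (line 21)
  3: emitted by trim_outliers (line 8)
  4: emitted by probe_limits (line 2)
  5: emitted by trim_outliers (line 10)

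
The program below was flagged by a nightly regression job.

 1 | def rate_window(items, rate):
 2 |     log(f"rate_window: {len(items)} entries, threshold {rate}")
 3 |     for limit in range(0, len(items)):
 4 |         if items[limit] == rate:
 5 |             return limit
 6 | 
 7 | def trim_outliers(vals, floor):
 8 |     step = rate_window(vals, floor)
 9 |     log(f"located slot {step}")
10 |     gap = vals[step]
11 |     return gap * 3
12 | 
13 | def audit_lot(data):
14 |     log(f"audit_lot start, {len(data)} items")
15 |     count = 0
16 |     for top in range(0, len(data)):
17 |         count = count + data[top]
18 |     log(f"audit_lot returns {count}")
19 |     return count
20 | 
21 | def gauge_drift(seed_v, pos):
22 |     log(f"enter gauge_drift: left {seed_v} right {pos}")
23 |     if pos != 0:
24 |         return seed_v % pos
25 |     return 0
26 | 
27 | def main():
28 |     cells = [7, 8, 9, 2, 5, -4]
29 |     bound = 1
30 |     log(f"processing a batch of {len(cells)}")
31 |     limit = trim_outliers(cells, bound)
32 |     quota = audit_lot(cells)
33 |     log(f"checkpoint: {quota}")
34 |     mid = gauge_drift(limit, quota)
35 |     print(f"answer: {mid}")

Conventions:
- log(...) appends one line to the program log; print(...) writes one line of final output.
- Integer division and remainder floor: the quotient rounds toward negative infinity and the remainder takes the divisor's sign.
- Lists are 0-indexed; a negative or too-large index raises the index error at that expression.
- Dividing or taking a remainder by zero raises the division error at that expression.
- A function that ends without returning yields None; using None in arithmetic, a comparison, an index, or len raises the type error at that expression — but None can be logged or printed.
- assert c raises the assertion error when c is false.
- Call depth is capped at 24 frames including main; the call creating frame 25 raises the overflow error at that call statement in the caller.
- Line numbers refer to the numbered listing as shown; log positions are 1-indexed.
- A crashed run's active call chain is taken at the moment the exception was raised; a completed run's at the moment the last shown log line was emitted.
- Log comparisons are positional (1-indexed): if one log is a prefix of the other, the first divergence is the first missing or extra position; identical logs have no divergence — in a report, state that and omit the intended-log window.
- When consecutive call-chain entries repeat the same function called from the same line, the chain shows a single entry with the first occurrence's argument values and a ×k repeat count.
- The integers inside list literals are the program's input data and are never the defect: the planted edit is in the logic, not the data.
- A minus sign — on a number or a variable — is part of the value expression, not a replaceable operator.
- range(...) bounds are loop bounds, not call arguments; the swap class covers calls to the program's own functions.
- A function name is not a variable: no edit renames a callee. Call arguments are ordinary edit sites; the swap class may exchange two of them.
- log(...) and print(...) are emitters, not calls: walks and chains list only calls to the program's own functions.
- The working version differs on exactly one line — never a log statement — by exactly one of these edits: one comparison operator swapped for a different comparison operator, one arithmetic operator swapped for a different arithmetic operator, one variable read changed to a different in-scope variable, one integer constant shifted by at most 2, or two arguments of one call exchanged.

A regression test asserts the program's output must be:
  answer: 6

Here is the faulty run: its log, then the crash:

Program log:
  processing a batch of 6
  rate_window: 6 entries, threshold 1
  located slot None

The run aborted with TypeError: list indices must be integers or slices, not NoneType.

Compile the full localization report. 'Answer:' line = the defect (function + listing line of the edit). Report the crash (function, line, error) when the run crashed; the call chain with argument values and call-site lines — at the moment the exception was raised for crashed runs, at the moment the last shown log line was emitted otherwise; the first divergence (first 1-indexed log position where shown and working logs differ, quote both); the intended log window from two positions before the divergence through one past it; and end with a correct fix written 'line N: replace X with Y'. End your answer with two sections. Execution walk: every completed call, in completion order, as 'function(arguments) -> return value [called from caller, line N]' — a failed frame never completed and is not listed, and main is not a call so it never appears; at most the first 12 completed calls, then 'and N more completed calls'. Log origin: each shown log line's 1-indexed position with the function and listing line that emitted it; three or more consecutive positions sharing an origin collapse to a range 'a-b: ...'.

Answer: the defect is in main at line 29.
Key fact: The earliest visible damage is log position 2 — 'rate_window: 6 entries, threshold 1' rather than the intended 'rate_window: 6 entries, threshold 2'.
Crash: trim_outliers, line 10, TypeError.
Call chain: main -> trim_outliers([7, 8, 9, 2, 5, -4], 1) (called at line 31).
First divergence: position 2 — shown 'rate_window: 6 entries, threshold 1', intended 'rate_window: 6 entries, threshold 2'.
Intended log window:
  1: processing a batch of 6
  2: rate_window: 6 entries, threshold 2
  3: located slot 3
Execution walk:
  rate_window([7, 8, 9, 2, 5, -4], 1) -> None  [called from trim_outliers, line 8]
Log line origins:
  1 — main, line 30
  2 — rate_window, line 2
  3 — trim_outliers, line 9
A correct fix: line 29: replace `1` with `2`.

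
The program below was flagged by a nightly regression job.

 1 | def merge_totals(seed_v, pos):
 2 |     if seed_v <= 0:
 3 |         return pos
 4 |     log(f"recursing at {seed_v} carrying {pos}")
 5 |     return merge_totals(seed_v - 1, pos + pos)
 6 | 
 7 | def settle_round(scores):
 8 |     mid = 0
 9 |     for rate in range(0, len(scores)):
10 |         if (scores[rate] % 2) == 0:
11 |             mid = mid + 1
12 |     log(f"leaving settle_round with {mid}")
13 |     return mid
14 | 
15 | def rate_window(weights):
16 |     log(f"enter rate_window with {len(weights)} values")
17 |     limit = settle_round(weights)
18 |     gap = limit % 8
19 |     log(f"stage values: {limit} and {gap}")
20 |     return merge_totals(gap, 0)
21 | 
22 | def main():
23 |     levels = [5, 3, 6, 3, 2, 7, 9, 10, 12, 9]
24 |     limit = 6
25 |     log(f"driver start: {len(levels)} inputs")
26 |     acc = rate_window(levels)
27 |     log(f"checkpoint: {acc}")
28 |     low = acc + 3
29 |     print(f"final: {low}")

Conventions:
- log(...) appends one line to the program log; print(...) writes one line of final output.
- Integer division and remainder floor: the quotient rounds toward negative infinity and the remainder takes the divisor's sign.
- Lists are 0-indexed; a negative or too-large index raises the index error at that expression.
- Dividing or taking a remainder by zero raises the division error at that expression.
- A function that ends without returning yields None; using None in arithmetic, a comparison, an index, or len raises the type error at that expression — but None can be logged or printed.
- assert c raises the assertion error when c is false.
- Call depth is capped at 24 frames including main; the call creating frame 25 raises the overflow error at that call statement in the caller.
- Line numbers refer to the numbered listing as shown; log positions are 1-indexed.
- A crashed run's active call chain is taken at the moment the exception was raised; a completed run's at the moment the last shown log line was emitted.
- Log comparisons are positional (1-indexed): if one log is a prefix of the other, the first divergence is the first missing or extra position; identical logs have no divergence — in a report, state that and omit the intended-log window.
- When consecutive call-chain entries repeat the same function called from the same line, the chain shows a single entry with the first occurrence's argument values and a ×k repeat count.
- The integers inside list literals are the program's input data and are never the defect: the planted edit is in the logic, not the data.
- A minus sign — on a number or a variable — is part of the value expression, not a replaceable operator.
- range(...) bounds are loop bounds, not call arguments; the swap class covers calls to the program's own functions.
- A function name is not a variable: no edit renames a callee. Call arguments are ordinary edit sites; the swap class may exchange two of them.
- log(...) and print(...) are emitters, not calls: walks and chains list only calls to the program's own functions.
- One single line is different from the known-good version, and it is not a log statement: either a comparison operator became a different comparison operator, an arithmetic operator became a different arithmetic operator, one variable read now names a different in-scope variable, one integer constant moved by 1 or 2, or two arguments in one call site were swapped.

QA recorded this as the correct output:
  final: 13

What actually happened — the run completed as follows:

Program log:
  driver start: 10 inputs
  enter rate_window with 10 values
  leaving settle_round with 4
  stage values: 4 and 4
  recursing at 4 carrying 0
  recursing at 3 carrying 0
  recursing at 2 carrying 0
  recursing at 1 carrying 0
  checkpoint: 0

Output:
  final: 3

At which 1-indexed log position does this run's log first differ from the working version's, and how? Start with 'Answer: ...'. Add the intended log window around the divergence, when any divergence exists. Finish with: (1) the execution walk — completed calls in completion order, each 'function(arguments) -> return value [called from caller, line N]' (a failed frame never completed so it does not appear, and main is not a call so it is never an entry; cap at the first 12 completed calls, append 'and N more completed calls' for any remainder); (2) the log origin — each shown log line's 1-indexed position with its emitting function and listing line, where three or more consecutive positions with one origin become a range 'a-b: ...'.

Answer: position 6 — the shown line 'recursing at 3 carrying 0' should read 'recursing at 3 carrying 4'.
Intended log window:
  4: stage values: 4 and 4
  5: recursing at 4 carrying 0
  6: recursing at 3 carrying 4
  7: recursing at 2 carrying 7
Execution walk:
  settle_round([5, 3, 6, 3, 2, 7, 9, 10, 12, 9]) -> 4  [called from rate_window, line 17]
  merge_totals(0, 0) -> 0  [called from merge_totals, line 5]
  merge_totals(1, 0) -> 0  [called from merge_totals, line 5]
  merge_totals(2, 0) -> 0  [called from merge_totals, line 5]
  merge_totals(3, 0) -> 0  [called from merge_totals, line 5]
  merge_totals(4, 0) -> 0  [called from rate_window, line 20]
  rate_window([5, 3, 6, 3, 2, 7, 9, 10, 12, 9]) -> 0  [called from main, line 26]
Origin of each log line:
  1: from main, line 25
  2: from rate_window, line 16
  3: from settle_round, line 12
  4: from rate_window, line 19
  5-8: from merge_totals, line 4
  9: from main, line 27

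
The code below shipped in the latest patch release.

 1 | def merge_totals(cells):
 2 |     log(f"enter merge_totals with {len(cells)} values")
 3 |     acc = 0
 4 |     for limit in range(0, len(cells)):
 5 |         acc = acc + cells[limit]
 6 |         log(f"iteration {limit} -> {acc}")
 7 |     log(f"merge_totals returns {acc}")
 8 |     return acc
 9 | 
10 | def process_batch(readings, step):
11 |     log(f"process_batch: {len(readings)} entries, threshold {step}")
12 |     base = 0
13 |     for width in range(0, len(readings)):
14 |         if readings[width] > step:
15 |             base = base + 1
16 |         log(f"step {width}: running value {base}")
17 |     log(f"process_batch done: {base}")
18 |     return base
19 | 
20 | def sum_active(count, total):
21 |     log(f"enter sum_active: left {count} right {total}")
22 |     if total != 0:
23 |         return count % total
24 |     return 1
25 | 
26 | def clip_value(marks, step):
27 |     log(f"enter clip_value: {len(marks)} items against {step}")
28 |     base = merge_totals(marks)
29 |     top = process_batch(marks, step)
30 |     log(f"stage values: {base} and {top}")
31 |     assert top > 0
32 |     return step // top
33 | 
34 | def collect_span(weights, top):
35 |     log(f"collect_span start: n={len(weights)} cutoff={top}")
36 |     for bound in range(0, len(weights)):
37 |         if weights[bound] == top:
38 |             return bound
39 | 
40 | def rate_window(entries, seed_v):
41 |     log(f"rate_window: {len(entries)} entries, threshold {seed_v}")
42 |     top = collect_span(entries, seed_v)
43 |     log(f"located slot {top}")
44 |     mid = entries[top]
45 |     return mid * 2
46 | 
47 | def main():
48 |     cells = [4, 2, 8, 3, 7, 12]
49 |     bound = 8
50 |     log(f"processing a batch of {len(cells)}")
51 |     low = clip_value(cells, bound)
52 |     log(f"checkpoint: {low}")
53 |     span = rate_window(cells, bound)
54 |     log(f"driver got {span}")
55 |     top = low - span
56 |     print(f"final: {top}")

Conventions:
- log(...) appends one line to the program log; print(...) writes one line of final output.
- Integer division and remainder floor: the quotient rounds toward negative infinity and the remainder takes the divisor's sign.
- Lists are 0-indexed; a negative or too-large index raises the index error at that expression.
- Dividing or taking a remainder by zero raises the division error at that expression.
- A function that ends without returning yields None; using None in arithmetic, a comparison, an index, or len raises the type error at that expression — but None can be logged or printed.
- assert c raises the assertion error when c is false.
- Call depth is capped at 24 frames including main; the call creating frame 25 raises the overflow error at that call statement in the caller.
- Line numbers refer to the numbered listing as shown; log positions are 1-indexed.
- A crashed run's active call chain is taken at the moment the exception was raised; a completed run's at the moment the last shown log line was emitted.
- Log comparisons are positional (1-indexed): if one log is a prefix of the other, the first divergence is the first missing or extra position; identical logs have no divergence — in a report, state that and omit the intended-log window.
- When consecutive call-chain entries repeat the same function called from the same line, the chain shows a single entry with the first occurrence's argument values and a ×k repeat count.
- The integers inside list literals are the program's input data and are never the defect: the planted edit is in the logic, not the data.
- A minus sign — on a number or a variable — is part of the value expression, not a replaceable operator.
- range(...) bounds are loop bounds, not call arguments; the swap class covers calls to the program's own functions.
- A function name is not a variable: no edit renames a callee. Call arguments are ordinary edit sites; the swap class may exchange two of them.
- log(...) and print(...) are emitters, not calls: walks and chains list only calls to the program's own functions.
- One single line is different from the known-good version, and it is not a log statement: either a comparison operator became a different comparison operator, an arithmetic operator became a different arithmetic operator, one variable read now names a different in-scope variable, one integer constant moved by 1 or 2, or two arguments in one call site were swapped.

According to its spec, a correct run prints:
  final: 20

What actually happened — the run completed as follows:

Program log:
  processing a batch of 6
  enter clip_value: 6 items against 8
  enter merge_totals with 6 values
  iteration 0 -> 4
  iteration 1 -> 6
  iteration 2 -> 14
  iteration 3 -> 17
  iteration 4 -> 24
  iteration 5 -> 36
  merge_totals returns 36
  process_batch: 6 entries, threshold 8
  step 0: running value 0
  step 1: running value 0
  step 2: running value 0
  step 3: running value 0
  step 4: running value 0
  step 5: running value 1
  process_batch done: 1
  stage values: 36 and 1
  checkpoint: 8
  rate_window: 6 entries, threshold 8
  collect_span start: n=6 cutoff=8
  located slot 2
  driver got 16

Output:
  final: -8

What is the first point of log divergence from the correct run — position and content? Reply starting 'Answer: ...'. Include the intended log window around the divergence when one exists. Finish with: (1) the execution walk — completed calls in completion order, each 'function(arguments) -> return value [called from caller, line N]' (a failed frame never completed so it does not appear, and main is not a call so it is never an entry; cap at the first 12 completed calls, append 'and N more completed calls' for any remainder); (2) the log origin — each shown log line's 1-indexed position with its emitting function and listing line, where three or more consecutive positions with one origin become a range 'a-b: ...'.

Answer: position 20 — the shown line 'checkpoint: 8' should read 'checkpoint: 36'.
Intended log window:
  18: process_batch done: 1
  19: stage values: 36 and 1
  20: checkpoint: 36
  21: rate_window: 6 entries, threshold 8
Execution walk:
  merge_totals([4, 2, 8, 3, 7, 12]) -> 36  [called from clip_value, line 28]
  process_batch([4, 2, 8, 3, 7, 12], 8) -> 1  [called from clip_value, line 29]
  clip_value([4, 2, 8, 3, 7, 12], 8) -> 8  [called from main, line 51]
  collect_span([4, 2, 8, 3, 7, 12], 8) -> 2  [called from rate_window, line 42]
  rate_window([4, 2, 8, 3, 7, 12], 8) -> 16  [called from main, line 53]
Log origins:
  1 — main, line 50
  2 — clip_value, line 27
  3 — merge_totals, line 2
  4-9 — merge_totals, line 6
  10 — merge_totals, line 7
  11 — process_batch, line 11
  12-17 — process_batch, line 16
  18 — process_batch, line 17
  19 — clip_value, line 30
  20 — main, line 52
  21 — rate_window, line 41
  22 — collect_span, line 35
  23 — rate_window, line 43
  24 — main, line 54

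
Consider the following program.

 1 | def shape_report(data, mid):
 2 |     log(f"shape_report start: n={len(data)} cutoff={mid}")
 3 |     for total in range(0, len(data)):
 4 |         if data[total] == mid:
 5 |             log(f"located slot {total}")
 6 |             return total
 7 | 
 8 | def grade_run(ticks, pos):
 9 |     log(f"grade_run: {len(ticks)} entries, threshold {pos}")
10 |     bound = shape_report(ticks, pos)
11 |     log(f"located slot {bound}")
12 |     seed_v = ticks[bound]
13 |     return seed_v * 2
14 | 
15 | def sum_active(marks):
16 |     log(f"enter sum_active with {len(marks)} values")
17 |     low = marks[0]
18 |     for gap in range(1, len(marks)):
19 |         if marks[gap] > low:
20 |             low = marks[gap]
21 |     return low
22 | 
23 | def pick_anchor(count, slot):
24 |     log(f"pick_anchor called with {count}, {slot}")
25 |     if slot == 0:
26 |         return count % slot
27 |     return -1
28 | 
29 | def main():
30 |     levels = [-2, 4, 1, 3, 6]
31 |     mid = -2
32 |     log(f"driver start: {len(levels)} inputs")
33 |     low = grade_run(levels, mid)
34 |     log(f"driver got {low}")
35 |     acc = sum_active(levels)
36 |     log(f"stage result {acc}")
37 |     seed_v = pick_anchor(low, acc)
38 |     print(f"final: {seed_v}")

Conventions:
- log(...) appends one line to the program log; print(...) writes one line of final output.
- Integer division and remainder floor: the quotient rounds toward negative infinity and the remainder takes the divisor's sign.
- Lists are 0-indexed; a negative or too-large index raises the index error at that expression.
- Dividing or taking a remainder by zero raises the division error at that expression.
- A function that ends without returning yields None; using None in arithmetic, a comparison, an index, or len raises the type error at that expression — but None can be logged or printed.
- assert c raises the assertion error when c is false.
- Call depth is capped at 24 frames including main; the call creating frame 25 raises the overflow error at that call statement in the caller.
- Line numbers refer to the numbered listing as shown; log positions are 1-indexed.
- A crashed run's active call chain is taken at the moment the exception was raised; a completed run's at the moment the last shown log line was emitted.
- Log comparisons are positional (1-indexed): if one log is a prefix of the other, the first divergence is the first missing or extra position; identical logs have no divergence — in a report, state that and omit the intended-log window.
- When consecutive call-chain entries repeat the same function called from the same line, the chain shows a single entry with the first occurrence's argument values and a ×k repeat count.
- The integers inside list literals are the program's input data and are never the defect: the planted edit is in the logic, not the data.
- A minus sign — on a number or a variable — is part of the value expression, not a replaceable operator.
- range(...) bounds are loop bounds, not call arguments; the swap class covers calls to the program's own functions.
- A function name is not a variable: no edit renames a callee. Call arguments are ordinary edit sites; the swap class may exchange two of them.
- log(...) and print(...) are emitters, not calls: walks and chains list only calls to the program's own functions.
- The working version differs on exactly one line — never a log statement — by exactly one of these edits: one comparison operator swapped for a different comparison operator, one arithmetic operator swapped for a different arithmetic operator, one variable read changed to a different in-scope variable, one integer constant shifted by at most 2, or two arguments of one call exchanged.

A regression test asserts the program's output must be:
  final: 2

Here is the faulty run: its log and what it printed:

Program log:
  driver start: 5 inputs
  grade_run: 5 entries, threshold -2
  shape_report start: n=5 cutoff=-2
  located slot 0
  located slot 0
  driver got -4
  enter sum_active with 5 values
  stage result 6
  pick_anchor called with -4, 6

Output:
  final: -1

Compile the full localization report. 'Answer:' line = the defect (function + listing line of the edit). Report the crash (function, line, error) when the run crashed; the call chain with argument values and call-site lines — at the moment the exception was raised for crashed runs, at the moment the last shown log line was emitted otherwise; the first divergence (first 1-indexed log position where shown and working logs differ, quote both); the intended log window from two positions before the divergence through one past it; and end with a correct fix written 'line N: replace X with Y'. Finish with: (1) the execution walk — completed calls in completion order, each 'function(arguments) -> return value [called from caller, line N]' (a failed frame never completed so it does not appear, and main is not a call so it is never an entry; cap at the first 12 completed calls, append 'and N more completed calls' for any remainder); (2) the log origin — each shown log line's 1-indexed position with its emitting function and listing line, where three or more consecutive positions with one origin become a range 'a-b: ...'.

Answer: the defect is in pick_anchor at line 25.
Key fact: Every logged value matches the working version; the printed result is what differs.
Call chain: main -> pick_anchor(-4, 6) (called at line 37).
First divergence: there is none — every log position agrees.
Execution walk:
  shape_report([-2, 4, 1, 3, 6], -2) -> 0  [called from grade_run, line 10]
  grade_run([-2, 4, 1, 3, 6], -2) -> -4  [called from main, line 33]
  sum_active([-2, 4, 1, 3, 6]) -> 6  [called from main, line 35]
  pick_anchor(-4, 6) -> -1  [called from main, line 37]
Log origins:
  1: logged in main at line 32
  2: logged in grade_run at line 9
  3: logged in shape_report at line 2
  4: logged in shape_report at line 5
  5: logged in grade_run at line 11
  6: logged in main at line 34
  7: logged in sum_active at line 16
  8: logged in main at line 36
  9: logged in pick_anchor at line 24
A correct fix: line 25: replace `==` with `!=`.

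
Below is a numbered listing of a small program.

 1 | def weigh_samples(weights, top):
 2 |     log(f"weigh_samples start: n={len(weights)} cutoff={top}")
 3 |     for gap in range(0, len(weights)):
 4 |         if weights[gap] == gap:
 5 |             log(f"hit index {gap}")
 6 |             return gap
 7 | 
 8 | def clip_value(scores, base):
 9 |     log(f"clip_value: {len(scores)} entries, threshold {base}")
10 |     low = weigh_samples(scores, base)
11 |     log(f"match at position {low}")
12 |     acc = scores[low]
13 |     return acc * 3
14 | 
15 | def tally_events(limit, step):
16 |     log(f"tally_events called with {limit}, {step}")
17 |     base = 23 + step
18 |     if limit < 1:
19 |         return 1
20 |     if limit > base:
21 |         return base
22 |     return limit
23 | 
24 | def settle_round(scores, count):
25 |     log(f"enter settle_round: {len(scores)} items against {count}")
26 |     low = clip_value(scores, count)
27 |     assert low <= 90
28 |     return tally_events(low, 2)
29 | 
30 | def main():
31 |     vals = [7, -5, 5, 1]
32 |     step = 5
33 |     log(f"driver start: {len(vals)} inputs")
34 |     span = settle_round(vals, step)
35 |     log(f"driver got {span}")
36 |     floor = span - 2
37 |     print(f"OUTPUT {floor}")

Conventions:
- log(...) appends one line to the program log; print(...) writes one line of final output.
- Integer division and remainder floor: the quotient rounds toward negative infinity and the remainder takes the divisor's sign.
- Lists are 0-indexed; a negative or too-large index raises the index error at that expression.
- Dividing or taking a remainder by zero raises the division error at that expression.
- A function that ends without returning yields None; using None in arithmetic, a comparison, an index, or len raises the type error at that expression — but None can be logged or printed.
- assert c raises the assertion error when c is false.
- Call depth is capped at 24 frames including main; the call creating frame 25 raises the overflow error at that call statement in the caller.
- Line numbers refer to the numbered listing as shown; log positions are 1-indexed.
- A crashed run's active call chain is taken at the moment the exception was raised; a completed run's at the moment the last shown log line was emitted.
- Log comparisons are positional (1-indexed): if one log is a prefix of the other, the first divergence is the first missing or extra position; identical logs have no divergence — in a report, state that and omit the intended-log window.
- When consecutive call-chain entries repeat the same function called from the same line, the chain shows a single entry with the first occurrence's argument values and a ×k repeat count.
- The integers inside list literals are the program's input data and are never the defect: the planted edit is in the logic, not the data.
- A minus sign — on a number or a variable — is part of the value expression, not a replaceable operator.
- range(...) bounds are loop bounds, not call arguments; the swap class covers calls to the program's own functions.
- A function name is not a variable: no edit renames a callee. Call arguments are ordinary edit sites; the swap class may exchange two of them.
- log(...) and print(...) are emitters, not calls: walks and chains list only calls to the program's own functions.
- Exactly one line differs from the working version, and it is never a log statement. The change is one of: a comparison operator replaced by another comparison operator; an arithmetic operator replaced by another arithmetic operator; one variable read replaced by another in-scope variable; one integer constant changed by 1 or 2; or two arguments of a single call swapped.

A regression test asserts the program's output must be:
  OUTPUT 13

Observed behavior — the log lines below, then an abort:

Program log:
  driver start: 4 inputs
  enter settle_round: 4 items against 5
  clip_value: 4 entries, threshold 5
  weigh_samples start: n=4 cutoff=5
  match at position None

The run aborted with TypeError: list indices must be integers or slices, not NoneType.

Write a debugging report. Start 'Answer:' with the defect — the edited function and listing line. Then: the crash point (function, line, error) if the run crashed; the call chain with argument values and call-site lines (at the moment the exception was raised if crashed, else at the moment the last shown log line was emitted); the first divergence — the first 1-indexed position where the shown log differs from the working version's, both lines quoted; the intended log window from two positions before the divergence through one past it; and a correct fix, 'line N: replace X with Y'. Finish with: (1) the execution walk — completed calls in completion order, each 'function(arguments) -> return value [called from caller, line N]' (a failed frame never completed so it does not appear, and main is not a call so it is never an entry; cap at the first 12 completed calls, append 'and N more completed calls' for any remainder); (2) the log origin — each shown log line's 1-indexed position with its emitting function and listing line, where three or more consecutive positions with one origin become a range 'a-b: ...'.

Answer: the defect is in weigh_samples at line 4.
Key fact: At log position 5 the runs split — shown 'match at position None', but the working version logs 'hit index 2'.
Crash: clip_value, line 12, TypeError.
Call chain: main -> settle_round([7, -5, 5, 1], 5) (called at line 34) -> clip_value([7, -5, 5, 1], 5) (called at line 26).
First divergence: position 5; shown 'match at position None' vs intended 'hit index 2'.
Intended log window:
  3: clip_value: 4 entries, threshold 5
  4: weigh_samples start: n=4 cutoff=5
  5: hit index 2
  6: match at position 2
Execution walk:
  weigh_samples([7, -5, 5, 1], 5) -> None  [called from clip_value, line 10]
Log origins:
  1: from main, line 33
  2: from settle_round, line 25
  3: from clip_value, line 9
  4: from weigh_samples, line 2
  5: from clip_value, line 11
A correct fix: line 4: replace `weights[gap] == gap` with `weights[gap] == top`.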